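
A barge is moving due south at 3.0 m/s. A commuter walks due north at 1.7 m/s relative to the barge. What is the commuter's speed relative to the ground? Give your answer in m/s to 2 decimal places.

Taking east as x and north as y: barge velocity = (0.000, -3.000) m/s; commuter velocity relative to barge = (0.000, 1.700) m/s.
Velocity relative to ground = (0.000, -3.000) + (0.000, 1.700) = (0.000, -1.300) m/s.
Speed = |(0.000, -1.300)| = 1.300 m/s.

1.30 m/s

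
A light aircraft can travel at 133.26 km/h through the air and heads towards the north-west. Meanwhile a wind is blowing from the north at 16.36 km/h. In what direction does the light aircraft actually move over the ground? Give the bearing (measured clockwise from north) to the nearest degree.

310°

Taking east as x and north as y: velocity relative to the air = (-94.229, 94.229) km/h; the air relative to ground = (0.000, -16.360) km/h.
Velocity relative to ground = (-94.229, 94.229) + (0.000, -16.360) = (-94.229, 77.869) km/h.
Bearing = atan2(-94.23, 77.87) = 309.57° clockwise from north.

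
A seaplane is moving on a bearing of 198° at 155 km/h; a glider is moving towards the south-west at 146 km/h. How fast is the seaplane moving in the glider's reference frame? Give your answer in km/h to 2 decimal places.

70.81 km/h

Taking east as x and north as y: seaplane velocity = (-47.898, -147.414) km/h; glider velocity = (-103.238, -103.238) km/h.
Velocity of seaplane relative to glider = (-47.898, -147.414) − (-103.238, -103.238) = (55.340, -44.176) km/h.
Magnitude = |(55.340, -44.176)| = 70.810 km/h.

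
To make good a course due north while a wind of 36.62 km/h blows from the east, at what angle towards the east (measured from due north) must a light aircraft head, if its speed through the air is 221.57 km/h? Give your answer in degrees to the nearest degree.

10°

The wind pushes perpendicular to the desired track; the heading must have a component into the wind equal to 36.62 km/h: 221.57 sin θ = 36.62.
sin θ = 0.1653, so θ = 9.513°.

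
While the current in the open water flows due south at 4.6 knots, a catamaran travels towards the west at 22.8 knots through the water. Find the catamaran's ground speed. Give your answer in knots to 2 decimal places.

Taking east as x and north as y: velocity relative to the water = (-22.800, 0.000) knots; the water relative to ground = (0.000, -4.600) knots.
Velocity relative to ground = (-22.800, 0.000) + (0.000, -4.600) = (-22.800, -4.600) knots.
Speed = |(-22.800, -4.600)| = 23.259 knots.

23.26 knots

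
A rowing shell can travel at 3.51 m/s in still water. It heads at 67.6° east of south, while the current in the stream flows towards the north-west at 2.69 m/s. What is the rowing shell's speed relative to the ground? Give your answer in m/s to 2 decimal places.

1.46 m/s

Taking east as x and north as y: velocity relative to the water = (3.245, -1.338) m/s; the water relative to ground = (-1.902, 1.902) m/s.
Velocity relative to ground = (3.245, -1.338) + (-1.902, 1.902) = (1.343, 0.565) m/s.
Speed = |(1.343, 0.565)| = 1.457 m/s.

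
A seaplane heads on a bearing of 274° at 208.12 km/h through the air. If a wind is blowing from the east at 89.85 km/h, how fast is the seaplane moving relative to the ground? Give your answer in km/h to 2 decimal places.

Taking east as x and north as y: velocity relative to the air = (-207.613, 14.518) km/h; the air relative to ground = (-89.850, 0.000) km/h.
Velocity relative to ground = (-207.613, 14.518) + (-89.850, 0.000) = (-297.463, 14.518) km/h.
Speed = |(-297.463, 14.518)| = 297.817 km/h.

297.82 km/h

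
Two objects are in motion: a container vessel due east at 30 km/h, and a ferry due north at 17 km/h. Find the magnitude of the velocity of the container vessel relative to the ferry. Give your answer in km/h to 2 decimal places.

34.48 km/h

Taking east as x and north as y: container vessel velocity = (30.000, 0.000) km/h; ferry velocity = (0.000, 17.000) km/h.
Velocity of container vessel relative to ferry = (30.000, 0.000) − (0.000, 17.000) = (30.000, -17.000) km/h.
Magnitude = |(30.000, -17.000)| = 34.482 km/h.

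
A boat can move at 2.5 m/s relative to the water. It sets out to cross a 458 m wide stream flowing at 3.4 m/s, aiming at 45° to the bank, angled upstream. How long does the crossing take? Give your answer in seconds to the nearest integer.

The component of the boat's velocity perpendicular to the bank is 2.5 × sin 45° = 1.768 m/s.
The current is parallel to the bank, so it does not affect the crossing time.
Time = 458 / 1.768 = 259.084 s.

259 s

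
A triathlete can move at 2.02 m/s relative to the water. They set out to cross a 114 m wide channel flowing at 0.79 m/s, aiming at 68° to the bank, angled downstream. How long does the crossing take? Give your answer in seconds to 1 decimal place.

60.9 s

The component of the triathlete's velocity perpendicular to the bank is 2.02 × sin 68° = 1.873 m/s.
Only the cross-stream component determines the crossing time; the current contributes nothing perpendicular to the bank.
Time = 114 / 1.873 = 60.868 s.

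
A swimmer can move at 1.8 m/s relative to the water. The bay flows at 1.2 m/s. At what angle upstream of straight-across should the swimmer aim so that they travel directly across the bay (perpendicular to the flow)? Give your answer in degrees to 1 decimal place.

41.8°

To cancel the current, the upstream component of the swimmer's velocity must equal the flow: 1.8 sin θ = 1.2.
sin θ = 1.2 / 1.8 = 0.6667.
θ = arcsin(0.6667) = 41.810°.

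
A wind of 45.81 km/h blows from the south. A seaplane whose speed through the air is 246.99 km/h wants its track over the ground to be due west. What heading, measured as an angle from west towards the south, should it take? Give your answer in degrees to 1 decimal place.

10.7°

The wind pushes perpendicular to the desired track; the heading must have a component into the wind equal to 45.81 km/h: 246.99 sin θ = 45.81.
sin θ = 0.1855, so θ = 10.689°.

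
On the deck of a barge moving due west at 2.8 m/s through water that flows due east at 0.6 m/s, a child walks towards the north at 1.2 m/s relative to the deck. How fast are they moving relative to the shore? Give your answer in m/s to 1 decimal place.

In east/north components (m/s): child relative to barge = (0.000, 1.200); barge relative to water = (-2.800, 0.000); water relative to ground = (0.600, 0.000).
Sum = (-2.200, 1.200) m/s.
Speed = |(-2.200, 1.200)| = 2.506 m/s.

2.5 m/s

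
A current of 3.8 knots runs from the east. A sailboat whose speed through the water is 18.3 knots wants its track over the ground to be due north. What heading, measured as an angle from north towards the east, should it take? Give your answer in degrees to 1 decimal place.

The current pushes perpendicular to the desired track; the heading must have a component into the current equal to 3.8 knots: 18.3 sin θ = 3.8.
sin θ = 0.2077, so θ = 11.985°.

12.0°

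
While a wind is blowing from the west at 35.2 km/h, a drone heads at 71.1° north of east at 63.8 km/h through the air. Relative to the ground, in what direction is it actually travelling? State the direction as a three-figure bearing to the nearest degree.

043°

Taking east as x and north as y: velocity relative to the air = (20.666, 60.360) km/h; the air relative to ground = (35.200, 0.000) km/h.
Velocity relative to ground = (20.666, 60.360) + (35.200, 0.000) = (55.866, 60.360) km/h.
Bearing = atan2(55.87, 60.36) = 42.79° clockwise from north.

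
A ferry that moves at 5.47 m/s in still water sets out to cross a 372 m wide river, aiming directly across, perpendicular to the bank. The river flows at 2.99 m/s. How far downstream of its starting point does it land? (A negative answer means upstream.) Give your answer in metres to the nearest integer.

203 m

Perpendicular speed = 5.470 m/s; crossing time = 372 / 5.470 = 68.007 s.
Net downstream speed = 2.990 m/s.
Drift = 2.990 × 68.007 = 203.342 m (downstream).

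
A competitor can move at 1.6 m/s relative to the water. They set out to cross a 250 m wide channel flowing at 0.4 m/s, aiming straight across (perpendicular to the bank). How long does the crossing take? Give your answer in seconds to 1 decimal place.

The component of the competitor's velocity perpendicular to the bank is 1.6 m/s.
The flow acts along the bank and has no component across it.
Time = 250 / 1.600 = 156.250 s.

156.3 s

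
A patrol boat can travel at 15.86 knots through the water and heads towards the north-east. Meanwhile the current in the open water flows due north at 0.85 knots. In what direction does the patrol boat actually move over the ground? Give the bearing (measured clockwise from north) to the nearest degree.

043°

Taking east as x and north as y: velocity relative to the water = (11.215, 11.215) knots; the water relative to ground = (0.000, 0.850) knots.
Velocity relative to ground = (11.215, 11.215) + (0.000, 0.850) = (11.215, 12.065) knots.
Bearing = atan2(11.21, 12.06) = 42.91° clockwise from north.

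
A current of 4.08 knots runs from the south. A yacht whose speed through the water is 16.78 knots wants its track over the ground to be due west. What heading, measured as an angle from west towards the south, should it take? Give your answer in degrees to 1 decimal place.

The current pushes perpendicular to the desired track; the heading must have a component into the current equal to 4.08 knots: 16.78 sin θ = 4.08.
sin θ = 0.2431, so θ = 14.072°.

14.1°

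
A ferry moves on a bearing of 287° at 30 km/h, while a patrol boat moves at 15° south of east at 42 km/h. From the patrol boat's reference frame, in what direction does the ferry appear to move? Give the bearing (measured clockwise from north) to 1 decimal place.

Taking east as x and north as y: ferry velocity = (-28.689, 8.771) km/h; patrol boat velocity = (40.569, -10.870) km/h.
Velocity of ferry relative to patrol boat = (-28.689, 8.771) − (40.569, -10.870) = (-69.258, 19.642) km/h.
Bearing = atan2(-69.26, 19.64) = 285.83° clockwise from north.

285.8°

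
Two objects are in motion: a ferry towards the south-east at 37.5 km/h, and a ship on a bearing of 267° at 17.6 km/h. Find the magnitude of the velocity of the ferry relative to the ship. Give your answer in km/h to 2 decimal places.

50.98 km/h

Taking east as x and north as y: ferry velocity = (26.517, -26.517) km/h; ship velocity = (-17.576, -0.921) km/h.
Velocity of ferry relative to ship = (26.517, -26.517) − (-17.576, -0.921) = (44.092, -25.595) km/h.
Magnitude = |(44.092, -25.595)| = 50.983 km/h.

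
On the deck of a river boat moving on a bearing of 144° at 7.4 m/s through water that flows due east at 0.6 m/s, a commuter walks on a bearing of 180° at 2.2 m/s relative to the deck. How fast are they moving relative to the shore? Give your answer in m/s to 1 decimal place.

In east/north components (m/s): commuter relative to river boat = (0.000, -2.200); river boat relative to water = (4.350, -5.987); water relative to ground = (0.600, 0.000).
Sum = (4.950, -8.187) m/s.
Speed = |(4.950, -8.187)| = 9.567 m/s.

9.6 m/s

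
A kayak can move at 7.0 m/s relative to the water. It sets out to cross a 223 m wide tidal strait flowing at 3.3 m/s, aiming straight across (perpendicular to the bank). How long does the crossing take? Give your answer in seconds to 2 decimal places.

The component of the kayak's velocity perpendicular to the bank is 7.0 m/s.
The current is parallel to the bank, so it does not affect the crossing time.
Time = 223 / 7.000 = 31.857 s.

31.86 s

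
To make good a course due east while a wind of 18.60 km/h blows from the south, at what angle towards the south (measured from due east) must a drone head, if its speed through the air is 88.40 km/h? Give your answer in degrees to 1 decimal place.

The wind pushes perpendicular to the desired track; the heading must have a component into the wind equal to 18.60 km/h: 88.40 sin θ = 18.60.
sin θ = 0.2104, so θ = 12.146°.

12.1°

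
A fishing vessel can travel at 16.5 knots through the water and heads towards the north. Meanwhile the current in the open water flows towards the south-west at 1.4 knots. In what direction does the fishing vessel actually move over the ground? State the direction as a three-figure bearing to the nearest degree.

Taking east as x and north as y: velocity relative to the water = (0.000, 16.500) knots; the water relative to ground = (-0.990, -0.990) knots.
Velocity relative to ground = (0.000, 16.500) + (-0.990, -0.990) = (-0.990, 15.510) knots.
Bearing = atan2(-0.99, 15.51) = 356.35° clockwise from north.

356°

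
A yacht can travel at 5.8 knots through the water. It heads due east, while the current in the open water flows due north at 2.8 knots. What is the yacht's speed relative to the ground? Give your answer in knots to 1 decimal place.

6.4 knots

Taking east as x and north as y: velocity relative to the water = (5.800, 0.000) knots; the water relative to ground = (0.000, 2.800) knots.
Velocity relative to ground = (5.800, 0.000) + (0.000, 2.800) = (5.800, 2.800) knots.
Speed = |(5.800, 2.800)| = 6.440 knots.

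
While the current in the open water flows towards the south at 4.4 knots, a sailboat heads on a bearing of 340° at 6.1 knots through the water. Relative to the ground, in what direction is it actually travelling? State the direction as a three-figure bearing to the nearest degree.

Taking east as x and north as y: velocity relative to the water = (-2.086, 5.732) knots; the water relative to ground = (0.000, -4.400) knots.
Velocity relative to ground = (-2.086, 5.732) + (0.000, -4.400) = (-2.086, 1.332) knots.
Bearing = atan2(-2.09, 1.33) = 302.56° clockwise from north.

303°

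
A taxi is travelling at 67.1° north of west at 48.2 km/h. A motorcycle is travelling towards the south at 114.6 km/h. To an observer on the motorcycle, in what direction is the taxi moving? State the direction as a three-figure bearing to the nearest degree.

Taking east as x and north as y: taxi velocity = (-18.756, 44.401) km/h; motorcycle velocity = (0.000, -114.600) km/h.
Velocity of taxi relative to motorcycle = (-18.756, 44.401) − (0.000, -114.600) = (-18.756, 159.001) km/h.
Bearing = atan2(-18.76, 159.00) = 353.27° clockwise from north.

353°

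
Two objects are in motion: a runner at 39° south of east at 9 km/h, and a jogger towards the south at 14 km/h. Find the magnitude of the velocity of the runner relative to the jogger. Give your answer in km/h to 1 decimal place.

10.9 km/h

Taking east as x and north as y: runner velocity = (6.994, -5.664) km/h; jogger velocity = (0.000, -14.000) km/h.
Velocity of runner relative to jogger = (6.994, -5.664) − (0.000, -14.000) = (6.994, 8.336) km/h.
Magnitude = |(6.994, 8.336)| = 10.882 km/h.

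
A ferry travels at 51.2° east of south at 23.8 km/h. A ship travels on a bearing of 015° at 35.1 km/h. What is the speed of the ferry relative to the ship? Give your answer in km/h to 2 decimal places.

Taking east as x and north as y: ferry velocity = (18.548, -14.913) km/h; ship velocity = (9.085, 33.904) km/h.
Velocity of ferry relative to ship = (18.548, -14.913) − (9.085, 33.904) = (9.464, -48.817) km/h.
Magnitude = |(9.464, -48.817)| = 49.726 km/h.

49.73 km/h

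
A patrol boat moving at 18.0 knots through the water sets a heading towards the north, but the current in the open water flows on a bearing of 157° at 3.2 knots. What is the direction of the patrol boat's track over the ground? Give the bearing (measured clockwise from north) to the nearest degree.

005°

Taking east as x and north as y: velocity relative to the water = (0.000, 18.000) knots; the water relative to ground = (1.250, -2.946) knots.
Velocity relative to ground = (0.000, 18.000) + (1.250, -2.946) = (1.250, 15.054) knots.
Bearing = atan2(1.25, 15.05) = 4.75° clockwise from north.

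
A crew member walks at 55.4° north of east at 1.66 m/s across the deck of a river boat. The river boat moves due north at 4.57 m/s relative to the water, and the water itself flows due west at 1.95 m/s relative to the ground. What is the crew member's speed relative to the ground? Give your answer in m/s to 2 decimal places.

In east/north components (m/s): crew member relative to river boat = (0.943, 1.366); river boat relative to water = (0.000, 4.570); water relative to ground = (-1.950, 0.000).
Sum = (-1.007, 5.936) m/s.
Speed = |(-1.007, 5.936)| = 6.021 m/s.

6.02 m/s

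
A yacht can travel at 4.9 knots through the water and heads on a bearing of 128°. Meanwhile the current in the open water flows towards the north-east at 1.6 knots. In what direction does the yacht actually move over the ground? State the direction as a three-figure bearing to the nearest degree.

Taking east as x and north as y: velocity relative to the water = (3.861, -3.017) knots; the water relative to ground = (1.131, 1.131) knots.
Velocity relative to ground = (3.861, -3.017) + (1.131, 1.131) = (4.993, -1.885) knots.
Bearing = atan2(4.99, -1.89) = 110.69° clockwise from north.

111°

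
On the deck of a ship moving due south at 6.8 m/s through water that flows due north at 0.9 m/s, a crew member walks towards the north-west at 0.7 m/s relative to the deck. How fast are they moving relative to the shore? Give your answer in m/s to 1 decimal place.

In east/north components (m/s): crew member relative to ship = (-0.495, 0.495); ship relative to water = (0.000, -6.800); water relative to ground = (0.000, 0.900).
Sum = (-0.495, -5.405) m/s.
Speed = |(-0.495, -5.405)| = 5.428 m/s.

5.4 m/s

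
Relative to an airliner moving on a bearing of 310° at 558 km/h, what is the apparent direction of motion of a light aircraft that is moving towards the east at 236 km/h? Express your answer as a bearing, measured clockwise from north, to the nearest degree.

118°

Taking east as x and north as y: light aircraft velocity = (236.000, 0.000) km/h; airliner velocity = (-427.453, 358.675) km/h.
Velocity of light aircraft relative to airliner = (236.000, 0.000) − (-427.453, 358.675) = (663.453, -358.675) km/h.
Bearing = atan2(663.45, -358.68) = 118.40° clockwise from north.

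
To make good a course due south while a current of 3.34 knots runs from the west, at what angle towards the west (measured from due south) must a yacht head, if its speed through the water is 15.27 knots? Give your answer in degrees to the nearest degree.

The current pushes perpendicular to the desired track; the heading must have a component into the current equal to 3.34 knots: 15.27 sin θ = 3.34.
sin θ = 0.2187, so θ = 12.634°.

13°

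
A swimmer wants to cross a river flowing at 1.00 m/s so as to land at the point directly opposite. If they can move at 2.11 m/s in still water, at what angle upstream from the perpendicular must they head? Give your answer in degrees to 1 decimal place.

To cancel the current, the upstream component of the swimmer's velocity must equal the flow: 2.11 sin θ = 1.00.
sin θ = 1.00 / 2.11 = 0.4739.
θ = arcsin(0.4739) = 28.290°.

28.3°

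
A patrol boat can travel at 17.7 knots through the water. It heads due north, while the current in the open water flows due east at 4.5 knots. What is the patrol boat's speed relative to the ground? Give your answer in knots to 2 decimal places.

Taking east as x and north as y: velocity relative to the water = (0.000, 17.700) knots; the water relative to ground = (4.500, 0.000) knots.
Velocity relative to ground = (0.000, 17.700) + (4.500, 0.000) = (4.500, 17.700) knots.
Speed = |(4.500, 17.700)| = 18.263 knots.

18.26 knots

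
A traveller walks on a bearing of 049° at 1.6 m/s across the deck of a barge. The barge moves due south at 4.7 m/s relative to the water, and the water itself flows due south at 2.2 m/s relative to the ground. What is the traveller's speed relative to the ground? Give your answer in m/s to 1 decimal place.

In east/north components (m/s): traveller relative to barge = (1.208, 1.050); barge relative to water = (0.000, -4.700); water relative to ground = (0.000, -2.200).
Sum = (1.208, -5.850) m/s.
Speed = |(1.208, -5.850)| = 5.974 m/s.

6.0 m/s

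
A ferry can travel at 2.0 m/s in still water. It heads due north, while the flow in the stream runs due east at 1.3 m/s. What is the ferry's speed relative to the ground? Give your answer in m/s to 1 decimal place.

Taking east as x and north as y: velocity relative to the water = (0.000, 2.000) m/s; the water relative to ground = (1.300, 0.000) m/s.
Velocity relative to ground = (0.000, 2.000) + (1.300, 0.000) = (1.300, 2.000) m/s.
Speed = |(1.300, 2.000)| = 2.385 m/s.

2.4 m/s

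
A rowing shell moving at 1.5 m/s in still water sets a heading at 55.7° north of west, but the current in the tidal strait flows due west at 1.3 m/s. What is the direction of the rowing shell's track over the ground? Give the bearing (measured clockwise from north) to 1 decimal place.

Taking east as x and north as y: velocity relative to the water = (-0.845, 1.239) m/s; the water relative to ground = (-1.300, 0.000) m/s.
Velocity relative to ground = (-0.845, 1.239) + (-1.300, 0.000) = (-2.145, 1.239) m/s.
Bearing = atan2(-2.15, 1.24) = 300.01° clockwise from north.

300.0°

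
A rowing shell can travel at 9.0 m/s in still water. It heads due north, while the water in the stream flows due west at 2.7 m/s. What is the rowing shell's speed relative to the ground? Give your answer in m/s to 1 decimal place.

9.4 m/s

Taking east as x and north as y: velocity relative to the water = (0.000, 9.000) m/s; the water relative to ground = (-2.700, 0.000) m/s.
Velocity relative to ground = (0.000, 9.000) + (-2.700, 0.000) = (-2.700, 9.000) m/s.
Speed = |(-2.700, 9.000)| = 9.396 m/s.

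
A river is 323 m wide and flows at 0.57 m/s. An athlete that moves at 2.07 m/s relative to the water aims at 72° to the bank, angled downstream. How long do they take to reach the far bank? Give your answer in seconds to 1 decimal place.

The component of the athlete's velocity perpendicular to the bank is 2.07 × sin 72° = 1.969 m/s.
Only the cross-stream component determines the crossing time; the current contributes nothing perpendicular to the bank.
Time = 323 / 1.969 = 164.069 s.

164.1 s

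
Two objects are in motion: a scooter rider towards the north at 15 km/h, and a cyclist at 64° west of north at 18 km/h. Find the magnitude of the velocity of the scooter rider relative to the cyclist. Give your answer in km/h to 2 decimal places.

Taking east as x and north as y: scooter rider velocity = (0.000, 15.000) km/h; cyclist velocity = (-16.178, 7.891) km/h.
Velocity of scooter rider relative to cyclist = (0.000, 15.000) − (-16.178, 7.891) = (16.178, 7.109) km/h.
Magnitude = |(16.178, 7.109)| = 17.671 km/h.

17.67 km/h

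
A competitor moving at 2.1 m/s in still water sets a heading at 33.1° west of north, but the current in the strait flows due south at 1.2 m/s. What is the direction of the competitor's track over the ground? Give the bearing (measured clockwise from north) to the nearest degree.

296°

Taking east as x and north as y: velocity relative to the water = (-1.147, 1.759) m/s; the water relative to ground = (0.000, -1.200) m/s.
Velocity relative to ground = (-1.147, 1.759) + (0.000, -1.200) = (-1.147, 0.559) m/s.
Bearing = atan2(-1.15, 0.56) = 295.99° clockwise from north.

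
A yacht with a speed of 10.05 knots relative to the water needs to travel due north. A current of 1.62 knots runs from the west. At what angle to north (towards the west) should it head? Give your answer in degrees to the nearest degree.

9°

The current pushes perpendicular to the desired track; the heading must have a component into the current equal to 1.62 knots: 10.05 sin θ = 1.62.
sin θ = 0.1612, so θ = 9.276°.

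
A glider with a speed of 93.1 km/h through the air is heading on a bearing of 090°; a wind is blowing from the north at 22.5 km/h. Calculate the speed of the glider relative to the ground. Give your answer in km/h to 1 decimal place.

95.8 km/h

Taking east as x and north as y: velocity relative to the air = (93.100, 0.000) km/h; the air relative to ground = (0.000, -22.500) km/h.
Velocity relative to ground = (93.100, 0.000) + (0.000, -22.500) = (93.100, -22.500) km/h.
Speed = |(93.100, -22.500)| = 95.780 km/h.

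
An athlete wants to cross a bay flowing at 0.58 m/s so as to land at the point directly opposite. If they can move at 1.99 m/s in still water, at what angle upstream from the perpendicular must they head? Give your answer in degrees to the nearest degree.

17°

To cancel the current, the upstream component of the athlete's velocity must equal the flow: 1.99 sin θ = 0.58.
sin θ = 0.58 / 1.99 = 0.2915.
θ = arcsin(0.2915) = 16.945°.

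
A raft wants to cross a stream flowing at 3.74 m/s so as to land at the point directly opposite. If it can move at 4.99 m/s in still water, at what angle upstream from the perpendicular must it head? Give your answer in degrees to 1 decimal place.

48.5°

To cancel the current, the upstream component of the raft's velocity must equal the flow: 4.99 sin θ = 3.74.
sin θ = 3.74 / 4.99 = 0.7495.
θ = arcsin(0.7495) = 48.547°.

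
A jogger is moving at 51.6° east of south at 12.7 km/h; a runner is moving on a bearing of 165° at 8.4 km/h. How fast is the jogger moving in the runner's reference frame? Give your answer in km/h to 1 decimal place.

Taking east as x and north as y: jogger velocity = (9.953, -7.889) km/h; runner velocity = (2.174, -8.114) km/h.
Velocity of jogger relative to runner = (9.953, -7.889) − (2.174, -8.114) = (7.779, 0.225) km/h.
Magnitude = |(7.779, 0.225)| = 7.782 km/h.

7.8 km/h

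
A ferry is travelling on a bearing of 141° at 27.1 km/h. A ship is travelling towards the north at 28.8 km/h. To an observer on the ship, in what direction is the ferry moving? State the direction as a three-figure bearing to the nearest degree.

161°

Taking east as x and north as y: ferry velocity = (17.055, -21.061) km/h; ship velocity = (0.000, 28.800) km/h.
Velocity of ferry relative to ship = (17.055, -21.061) − (0.000, 28.800) = (17.055, -49.861) km/h.
Bearing = atan2(17.05, -49.86) = 161.12° clockwise from north.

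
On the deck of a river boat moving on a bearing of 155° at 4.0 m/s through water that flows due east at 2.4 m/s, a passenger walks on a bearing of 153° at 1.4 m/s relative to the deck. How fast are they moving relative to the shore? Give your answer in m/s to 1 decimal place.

In east/north components (m/s): passenger relative to river boat = (0.636, -1.247); river boat relative to water = (1.690, -3.625); water relative to ground = (2.400, 0.000).
Sum = (4.726, -4.873) m/s.
Speed = |(4.726, -4.873)| = 6.788 m/s.

6.8 m/s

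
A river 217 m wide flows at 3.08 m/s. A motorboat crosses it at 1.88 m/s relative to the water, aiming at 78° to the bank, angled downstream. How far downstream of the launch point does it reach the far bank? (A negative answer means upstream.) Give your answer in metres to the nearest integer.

410 m

Perpendicular speed = 1.839 m/s; crossing time = 217 / 1.839 = 118.004 s.
Net downstream speed = 3.471 m/s.
Drift = 3.471 × 118.004 = 409.578 m (downstream).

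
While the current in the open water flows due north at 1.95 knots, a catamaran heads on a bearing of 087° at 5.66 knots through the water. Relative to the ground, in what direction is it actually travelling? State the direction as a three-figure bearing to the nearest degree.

068°

Taking east as x and north as y: velocity relative to the water = (5.652, 0.296) knots; the water relative to ground = (0.000, 1.950) knots.
Velocity relative to ground = (5.652, 0.296) + (0.000, 1.950) = (5.652, 2.246) knots.
Bearing = atan2(5.65, 2.25) = 68.33° clockwise from north.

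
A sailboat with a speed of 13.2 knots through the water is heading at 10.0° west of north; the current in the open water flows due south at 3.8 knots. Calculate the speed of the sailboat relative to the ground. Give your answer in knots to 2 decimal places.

Taking east as x and north as y: velocity relative to the water = (-2.292, 12.999) knots; the water relative to ground = (0.000, -3.800) knots.
Velocity relative to ground = (-2.292, 12.999) + (0.000, -3.800) = (-2.292, 9.199) knots.
Speed = |(-2.292, 9.199)| = 9.481 knots.

9.48 knots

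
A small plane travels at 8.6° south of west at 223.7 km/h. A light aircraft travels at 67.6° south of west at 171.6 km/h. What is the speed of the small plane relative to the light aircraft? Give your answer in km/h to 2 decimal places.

199.87 km/h

Taking east as x and north as y: small plane velocity = (-221.185, -33.451) km/h; light aircraft velocity = (-65.392, -158.652) km/h.
Velocity of small plane relative to light aircraft = (-221.185, -33.451) − (-65.392, -158.652) = (-155.793, 125.201) km/h.
Magnitude = |(-155.793, 125.201)| = 199.867 km/h.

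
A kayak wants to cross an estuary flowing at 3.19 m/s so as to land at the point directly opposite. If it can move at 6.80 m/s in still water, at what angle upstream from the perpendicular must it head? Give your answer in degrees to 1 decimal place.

To cancel the current, the upstream component of the kayak's velocity must equal the flow: 6.80 sin θ = 3.19.
sin θ = 3.19 / 6.80 = 0.4691.
θ = arcsin(0.4691) = 27.977°.

28.0°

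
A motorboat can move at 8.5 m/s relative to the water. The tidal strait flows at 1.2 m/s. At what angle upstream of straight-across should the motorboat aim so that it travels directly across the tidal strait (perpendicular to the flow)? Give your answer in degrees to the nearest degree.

To cancel the current, the upstream component of the motorboat's velocity must equal the flow: 8.5 sin θ = 1.2.
sin θ = 1.2 / 8.5 = 0.1412.
θ = arcsin(0.1412) = 8.116°.

8°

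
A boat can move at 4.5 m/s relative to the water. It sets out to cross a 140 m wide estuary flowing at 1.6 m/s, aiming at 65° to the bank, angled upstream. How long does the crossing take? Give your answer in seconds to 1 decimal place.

34.3 s

The component of the boat's velocity perpendicular to the bank is 4.5 × sin 65° = 4.078 m/s.
Only the cross-stream component determines the crossing time; the current contributes nothing perpendicular to the bank.
Time = 140 / 4.078 = 34.327 s.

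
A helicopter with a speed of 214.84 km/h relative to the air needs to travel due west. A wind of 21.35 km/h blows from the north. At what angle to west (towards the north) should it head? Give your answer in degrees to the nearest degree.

The wind pushes perpendicular to the desired track; the heading must have a component into the wind equal to 21.35 km/h: 214.84 sin θ = 21.35.
sin θ = 0.0994, so θ = 5.703°.

6°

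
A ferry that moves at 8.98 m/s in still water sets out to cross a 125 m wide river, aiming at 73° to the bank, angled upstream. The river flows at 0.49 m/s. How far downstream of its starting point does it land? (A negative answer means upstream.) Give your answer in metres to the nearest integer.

-31 m

Perpendicular speed = 8.588 m/s; crossing time = 125 / 8.588 = 14.556 s.
Net downstream speed = -2.135 m/s.
Drift = -2.135 × 14.556 = -31.084 m (upstream).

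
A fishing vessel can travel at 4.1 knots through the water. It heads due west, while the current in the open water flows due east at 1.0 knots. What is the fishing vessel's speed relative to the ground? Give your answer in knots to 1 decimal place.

Taking east as x and north as y: velocity relative to the water = (-4.100, 0.000) knots; the water relative to ground = (1.000, 0.000) knots.
Velocity relative to ground = (-4.100, 0.000) + (1.000, 0.000) = (-3.100, 0.000) knots.
Speed = |(-3.100, 0.000)| = 3.100 knots.

3.1 knots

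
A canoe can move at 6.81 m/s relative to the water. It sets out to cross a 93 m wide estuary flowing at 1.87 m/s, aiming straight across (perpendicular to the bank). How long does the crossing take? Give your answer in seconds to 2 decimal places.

13.66 s

The component of the canoe's velocity perpendicular to the bank is 6.81 m/s.
The current is parallel to the bank, so it does not affect the crossing time.
Time = 93 / 6.810 = 13.656 s.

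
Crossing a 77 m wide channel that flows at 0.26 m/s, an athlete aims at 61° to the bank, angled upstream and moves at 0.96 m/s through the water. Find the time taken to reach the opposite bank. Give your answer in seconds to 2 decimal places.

91.71 s

The component of the athlete's velocity perpendicular to the bank is 0.96 × sin 61° = 0.840 m/s.
Only the cross-stream component determines the crossing time; the current contributes nothing perpendicular to the bank.
Time = 77 / 0.840 = 91.707 s.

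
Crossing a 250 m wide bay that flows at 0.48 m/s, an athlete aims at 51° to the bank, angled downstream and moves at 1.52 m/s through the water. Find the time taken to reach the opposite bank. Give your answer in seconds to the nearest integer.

The component of the athlete's velocity perpendicular to the bank is 1.52 × sin 51° = 1.181 m/s.
Only the cross-stream component determines the crossing time; the current contributes nothing perpendicular to the bank.
Time = 250 / 1.181 = 211.638 s.

212 s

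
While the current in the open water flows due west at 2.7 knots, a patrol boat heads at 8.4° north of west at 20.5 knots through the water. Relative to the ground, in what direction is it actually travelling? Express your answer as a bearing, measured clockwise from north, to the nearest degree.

277°

Taking east as x and north as y: velocity relative to the water = (-20.280, 2.995) knots; the water relative to ground = (-2.700, 0.000) knots.
Velocity relative to ground = (-20.280, 2.995) + (-2.700, 0.000) = (-22.980, 2.995) knots.
Bearing = atan2(-22.98, 2.99) = 277.42° clockwise from north.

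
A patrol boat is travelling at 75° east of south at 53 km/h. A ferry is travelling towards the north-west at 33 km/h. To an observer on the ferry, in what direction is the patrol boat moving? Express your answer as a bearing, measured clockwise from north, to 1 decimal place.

Taking east as x and north as y: patrol boat velocity = (51.194, -13.717) km/h; ferry velocity = (-23.335, 23.335) km/h.
Velocity of patrol boat relative to ferry = (51.194, -13.717) − (-23.335, 23.335) = (74.529, -37.052) km/h.
Bearing = atan2(74.53, -37.05) = 116.43° clockwise from north.

116.4°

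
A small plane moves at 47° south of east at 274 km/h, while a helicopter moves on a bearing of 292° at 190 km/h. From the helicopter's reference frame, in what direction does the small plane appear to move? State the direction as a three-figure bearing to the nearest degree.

127°

Taking east as x and north as y: small plane velocity = (186.868, -200.391) km/h; helicopter velocity = (-176.165, 71.175) km/h.
Velocity of small plane relative to helicopter = (186.868, -200.391) − (-176.165, 71.175) = (363.032, -271.566) km/h.
Bearing = atan2(363.03, -271.57) = 126.80° clockwise from north.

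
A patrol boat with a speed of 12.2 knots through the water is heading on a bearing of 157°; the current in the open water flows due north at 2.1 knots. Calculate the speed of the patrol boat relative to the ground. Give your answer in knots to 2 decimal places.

Taking east as x and north as y: velocity relative to the water = (4.767, -11.230) knots; the water relative to ground = (0.000, 2.100) knots.
Velocity relative to ground = (4.767, -11.230) + (0.000, 2.100) = (4.767, -9.130) knots.
Speed = |(4.767, -9.130)| = 10.300 knots.

10.30 knots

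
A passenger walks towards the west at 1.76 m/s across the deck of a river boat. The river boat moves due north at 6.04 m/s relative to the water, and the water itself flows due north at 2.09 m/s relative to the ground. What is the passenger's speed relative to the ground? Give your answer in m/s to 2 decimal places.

8.32 m/s

In east/north components (m/s): passenger relative to river boat = (-1.760, 0.000); river boat relative to water = (0.000, 6.040); water relative to ground = (0.000, 2.090).
Sum = (-1.760, 8.130) m/s.
Speed = |(-1.760, 8.130)| = 8.318 m/s.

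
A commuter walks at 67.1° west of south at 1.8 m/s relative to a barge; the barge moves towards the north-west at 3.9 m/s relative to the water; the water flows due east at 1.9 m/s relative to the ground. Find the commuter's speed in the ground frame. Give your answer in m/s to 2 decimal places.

In east/north components (m/s): commuter relative to barge = (-1.658, -0.700); barge relative to water = (-2.758, 2.758); water relative to ground = (1.900, 0.000).
Sum = (-2.516, 2.057) m/s.
Speed = |(-2.516, 2.057)| = 3.250 m/s.

3.25 m/s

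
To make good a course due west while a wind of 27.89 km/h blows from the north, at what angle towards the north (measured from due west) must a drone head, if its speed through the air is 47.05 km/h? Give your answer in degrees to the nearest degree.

36°

The wind pushes perpendicular to the desired track; the heading must have a component into the wind equal to 27.89 km/h: 47.05 sin θ = 27.89.
sin θ = 0.5928, so θ = 36.354°.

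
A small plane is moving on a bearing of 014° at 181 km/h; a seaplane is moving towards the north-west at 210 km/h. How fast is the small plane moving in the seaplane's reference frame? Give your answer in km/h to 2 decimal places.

194.18 km/h

Taking east as x and north as y: small plane velocity = (43.788, 175.624) km/h; seaplane velocity = (-148.492, 148.492) km/h.
Velocity of small plane relative to seaplane = (43.788, 175.624) − (-148.492, 148.492) = (192.280, 27.131) km/h.
Magnitude = |(192.280, 27.131)| = 194.185 km/h.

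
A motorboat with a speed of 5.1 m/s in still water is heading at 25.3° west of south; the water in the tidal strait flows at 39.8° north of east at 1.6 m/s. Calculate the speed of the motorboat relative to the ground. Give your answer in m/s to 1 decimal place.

3.7 m/s

Taking east as x and north as y: velocity relative to the water = (-2.180, -4.611) m/s; the water relative to ground = (1.229, 1.024) m/s.
Velocity relative to ground = (-2.180, -4.611) + (1.229, 1.024) = (-0.950, -3.587) m/s.
Speed = |(-0.950, -3.587)| = 3.710 m/s.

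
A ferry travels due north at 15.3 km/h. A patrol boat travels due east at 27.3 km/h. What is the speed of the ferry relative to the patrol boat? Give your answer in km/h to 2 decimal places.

Taking east as x and north as y: ferry velocity = (0.000, 15.300) km/h; patrol boat velocity = (27.300, 0.000) km/h.
Velocity of ferry relative to patrol boat = (0.000, 15.300) − (27.300, 0.000) = (-27.300, 15.300) km/h.
Magnitude = |(-27.300, 15.300)| = 31.295 km/h.

31.30 km/h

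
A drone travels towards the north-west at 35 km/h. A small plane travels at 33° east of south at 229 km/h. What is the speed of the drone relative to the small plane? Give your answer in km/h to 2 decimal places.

263.34 km/h

Taking east as x and north as y: drone velocity = (-24.749, 24.749) km/h; small plane velocity = (124.722, -192.056) km/h.
Velocity of drone relative to small plane = (-24.749, 24.749) − (124.722, -192.056) = (-149.471, 216.804) km/h.
Magnitude = |(-149.471, 216.804)| = 263.336 km/h.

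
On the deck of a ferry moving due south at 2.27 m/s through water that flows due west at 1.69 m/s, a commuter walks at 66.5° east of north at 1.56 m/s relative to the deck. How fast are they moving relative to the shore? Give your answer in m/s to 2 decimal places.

In east/north components (m/s): commuter relative to ferry = (1.431, 0.622); ferry relative to water = (0.000, -2.270); water relative to ground = (-1.690, 0.000).
Sum = (-0.259, -1.648) m/s.
Speed = |(-0.259, -1.648)| = 1.668 m/s.

1.67 m/s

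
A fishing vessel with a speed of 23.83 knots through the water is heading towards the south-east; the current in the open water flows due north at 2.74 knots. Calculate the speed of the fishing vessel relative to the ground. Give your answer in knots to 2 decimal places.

21.98 knots

Taking east as x and north as y: velocity relative to the water = (16.850, -16.850) knots; the water relative to ground = (0.000, 2.740) knots.
Velocity relative to ground = (16.850, -16.850) + (0.000, 2.740) = (16.850, -14.110) knots.
Speed = |(16.850, -14.110)| = 21.978 knots.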